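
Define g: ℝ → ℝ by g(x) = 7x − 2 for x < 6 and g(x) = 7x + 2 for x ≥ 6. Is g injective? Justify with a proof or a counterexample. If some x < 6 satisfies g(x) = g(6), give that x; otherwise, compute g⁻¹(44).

Both pieces are strictly increasing (slopes 7 and 7), so each is injective on its own interval.
The left piece maps (−∞, 6) onto (−∞, 40); the right piece maps [6, ∞) onto [44, ∞).
These images are disjoint, so no value is attained by both pieces. So g is injective.
Because the two images are disjoint, no x < 6 has g(x) = g(6), so we compute g⁻¹(44): 44 lies in [44, ∞), so solve 7x + 2 = 44: x = (44 − 2)/7 = 6.

6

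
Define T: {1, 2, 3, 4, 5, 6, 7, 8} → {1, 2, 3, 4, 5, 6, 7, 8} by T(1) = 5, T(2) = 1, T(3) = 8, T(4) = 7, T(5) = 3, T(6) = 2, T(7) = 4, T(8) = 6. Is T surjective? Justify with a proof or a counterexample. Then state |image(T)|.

8

Every element of the codomain has a preimage: 1 = T(2), 2 = T(6), 3 = T(5), 4 = T(7), 5 = T(1), 6 = T(8), 7 = T(4), 8 = T(3).
Thus T is surjective.
The image of T is {1, 2, 3, 4, 5, 6, 7, 8}, which has 8 elements.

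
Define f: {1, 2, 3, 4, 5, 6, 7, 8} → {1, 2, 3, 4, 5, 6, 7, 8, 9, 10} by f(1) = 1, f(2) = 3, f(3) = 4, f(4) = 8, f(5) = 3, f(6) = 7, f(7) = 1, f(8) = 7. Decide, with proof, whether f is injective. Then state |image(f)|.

5

f(2) = 3 = f(5) with 2 ≠ 5, so f is not injective.
The image of f is {1, 3, 4, 7, 8}, which has 5 elements.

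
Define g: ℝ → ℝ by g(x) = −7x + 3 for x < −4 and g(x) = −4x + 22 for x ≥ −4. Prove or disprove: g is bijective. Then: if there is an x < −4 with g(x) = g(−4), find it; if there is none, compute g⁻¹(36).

-5

Both pieces are strictly decreasing (slopes −7 and −4), so each is injective on its own interval.
The left piece maps (−∞, −4) onto (31, ∞); the right piece maps [−4, ∞) onto (−∞, 38].
These images overlap. In particular g(−4) = 38 (right piece), and solving −7x + 3 = 38 on the left piece gives x = −5 < −4.
So g(−5) = g(−4) with −5 ≠ −4, and g is not injective, hence not bijective. This x = −5 is the requested value below −4.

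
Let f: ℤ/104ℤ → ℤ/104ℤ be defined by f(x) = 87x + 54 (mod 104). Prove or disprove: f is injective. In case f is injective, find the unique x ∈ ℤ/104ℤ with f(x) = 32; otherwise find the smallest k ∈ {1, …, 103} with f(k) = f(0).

Suppose f(x_1) = f(x_2) in ℤ/104ℤ. Then 87x_1 + 54 ≡ 87x_2 + 54 (mod 104), so 87(x_1 − x_2) ≡ 0 (mod 104).
Since gcd(87, 104) = 1, 87 is invertible modulo 104, so x_1 − x_2 ≡ 0 (mod 104), i.e. x_1 = x_2.
So f is injective.
We now compute 87⁻¹ mod 104 explicitly. Euclid's algorithm: 104 = 1·87 + 17, 87 = 5·17 + 2, 17 = 8·2 + 1; back-substituting gives 1 = 55·87 − 46·104, so 87⁻¹ ≡ 55 (mod 104).
Since f is injective, we compute f⁻¹(32): solve 87x + 54 ≡ 32 (mod 104), i.e. 87x ≡ 82 (mod 104).
Multiplying by 87⁻¹ = 55 gives x ≡ 55·82 = 4510 = 43·104 + 38 ≡ 38 (mod 104).
Check: f(38) = 87·38 + 54 = 3360 = 32·104 + 32 ≡ 32 (mod 104).

38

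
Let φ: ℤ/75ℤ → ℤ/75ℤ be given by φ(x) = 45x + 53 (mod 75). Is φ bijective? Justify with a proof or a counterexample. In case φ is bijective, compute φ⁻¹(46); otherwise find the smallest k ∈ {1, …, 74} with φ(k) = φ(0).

5

Recall that injectivity means: for all u, v in the domain, φ(u) = φ(v) implies u = v.
We have gcd(45, 75) = 15 > 1. Taking u = 0 and v = 5: φ(0) = 53 and φ(5) = 45·5 + 53 = 278 ≡ 53 (mod 75).
So φ(0) = φ(5) while 0 ≠ 5, so φ is not injective, hence not bijective.
Since φ is not bijective, we find the least positive k with φ(k) = φ(0): this means 45k ≡ 0 (mod 75), i.e. 75 ∣ 45k. Since gcd(45, 75) = 15, dividing through by 15 this holds exactly when 5 ∣ 3k, and as gcd(3, 5) = 1, exactly when 5 ∣ k.
The smallest positive such k is 5.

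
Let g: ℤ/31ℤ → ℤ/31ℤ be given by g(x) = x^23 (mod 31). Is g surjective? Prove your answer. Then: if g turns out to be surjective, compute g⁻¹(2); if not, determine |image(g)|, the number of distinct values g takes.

4

Since 31 is prime, the nonzero elements of ℤ/31ℤ form a cyclic group of order 30.
As gcd(23, 30) = 1, raising to the 23rd power is a bijection on this group: if u^23 ≡ v^23 then (uv^{−1})^23 = 1, and the only element of order dividing gcd(23, 30) = 1 is 1, so u = v.
With g(0) = 0 this makes g injective on all of ℤ/31ℤ, hence bijective (finite equal-size domain and codomain). In particular g is surjective.
Since g is surjective, we find the preimage of 2. The inverse of x ↦ x^23 on (ℤ/31ℤ)^× is x ↦ x^17, because 23·17 = 391 = 13·30 + 1 ≡ 1 (mod 30) and x^{30} = 1 for x ≠ 0 (Fermat). So g⁻¹(2) = 2^17 mod 31.
Repeated squaring mod 31: 2^1 ≡ 2, 2^2 ≡ 2² = 4, 2^4 ≡ 4² = 16, 2^8 ≡ 16² = 256 ≡ 8, 2^16 ≡ 8² = 64 ≡ 2. Since 17 = 16 + 1, 2^17 ≡ 2·2: 2·2 = 4. So 2^17 ≡ 4 (mod 31).
Hence g⁻¹(2) = 4.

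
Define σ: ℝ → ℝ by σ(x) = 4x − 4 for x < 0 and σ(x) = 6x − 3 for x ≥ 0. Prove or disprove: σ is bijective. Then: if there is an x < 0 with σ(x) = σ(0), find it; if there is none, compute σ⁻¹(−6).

Both pieces are strictly increasing (slopes 4 and 6), so each is injective on its own interval.
The left piece maps (−∞, 0) onto (−∞, −4); the right piece maps [0, ∞) onto [−3, ∞).
The images leave a gap (−4 has no preimage), so σ is not surjective, hence not bijective.
Because the two images are disjoint, no x < 0 has σ(x) = σ(0), so we compute σ⁻¹(−6): −6 lies in (−∞, −4), so solve 4x − 4 = −6: x = (−6 + 4)/4 = −1/2.

-1/2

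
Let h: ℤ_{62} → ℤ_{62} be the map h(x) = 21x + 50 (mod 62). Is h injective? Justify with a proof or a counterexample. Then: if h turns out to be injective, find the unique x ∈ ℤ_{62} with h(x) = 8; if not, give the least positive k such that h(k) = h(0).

If h(u) = h(v), then 21u ≡ 21v (mod 62). Because gcd(21, 62) = 1, we may cancel 21 to get u ≡ v (mod 62).
Hence h is injective.
We now compute 21⁻¹ mod 62 explicitly. Euclid's algorithm: 62 = 2·21 + 20, 21 = 1·20 + 1; back-substituting gives 1 = 3·21 − 1·62, so 21⁻¹ ≡ 3 (mod 62).
Since h is injective, we find h⁻¹(8): we need 21x ≡ 8 − 50 ≡ 20 (mod 62). Using 21⁻¹ = 3: x ≡ 3·20 = 60, so x = 60.
Check: h(60) = 21·60 + 50 = 1310 = 21·62 + 8 ≡ 8 (mod 62).

60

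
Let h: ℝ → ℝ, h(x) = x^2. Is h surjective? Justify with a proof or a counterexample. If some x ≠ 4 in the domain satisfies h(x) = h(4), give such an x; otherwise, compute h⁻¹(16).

-4

Since 2 is even, x^2 ≥ 0 for all x ∈ ℝ, so −1 ∈ ℝ has no preimage. Therefore h is not surjective.
For the follow-up, such an x exists: taking x = −4 ∈ ℝ gives h(−4) = 16 = h(4) with −4 ≠ 4.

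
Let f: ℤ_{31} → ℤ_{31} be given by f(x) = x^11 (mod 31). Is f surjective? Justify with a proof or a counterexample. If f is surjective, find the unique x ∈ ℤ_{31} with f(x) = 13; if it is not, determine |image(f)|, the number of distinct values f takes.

Since 31 is prime, the nonzero elements of ℤ_{31} form a cyclic group of order 30.
As gcd(11, 30) = 1, raising to the 11th power is a bijection on this group: if x_1^11 ≡ x_2^11 then (x_1x_2^{−1})^11 = 1, and the only element of order dividing gcd(11, 30) = 1 is 1, so x_1 = x_2.
With f(0) = 0 this makes f injective on all of ℤ_{31}, hence bijective (finite equal-size domain and codomain). In particular f is surjective.
Since f is surjective, we find the preimage of 13. The inverse of x ↦ x^11 on (ℤ_{31})^× is x ↦ x^11, because 11·11 = 121 = 4·30 + 1 ≡ 1 (mod 30) and x^{30} = 1 for x ≠ 0 (Fermat). So f⁻¹(13) = 13^11 mod 31.
Repeated squaring mod 31: 13^1 ≡ 13, 13^2 ≡ 13² = 169 ≡ 14, 13^4 ≡ 14² = 196 ≡ 10, 13^8 ≡ 10² = 100 ≡ 7. Since 11 = 8 + 2 + 1, 13^11 ≡ 7·14·13: 7·14 = 98 ≡ 5, then 5·13 = 65 ≡ 3. So 13^11 ≡ 3 (mod 31).
Hence f⁻¹(13) = 3.

3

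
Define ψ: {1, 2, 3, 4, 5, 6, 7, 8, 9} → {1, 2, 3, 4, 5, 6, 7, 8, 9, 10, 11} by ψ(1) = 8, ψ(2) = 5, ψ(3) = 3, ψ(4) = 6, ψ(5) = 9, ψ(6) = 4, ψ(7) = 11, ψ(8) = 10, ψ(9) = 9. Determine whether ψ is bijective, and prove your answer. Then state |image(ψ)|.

ψ(5) = 9 = ψ(9) with 5 ≠ 9, so ψ is not injective, hence not bijective.
The image of ψ is {3, 4, 5, 6, 8, 9, 10, 11}, which has 8 elements.

8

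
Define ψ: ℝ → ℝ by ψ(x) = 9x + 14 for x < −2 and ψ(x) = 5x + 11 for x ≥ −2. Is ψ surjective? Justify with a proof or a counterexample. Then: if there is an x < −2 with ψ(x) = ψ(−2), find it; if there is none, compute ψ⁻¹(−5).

-19/9

Both pieces are strictly increasing (slopes 9 and 5), so each is injective on its own interval.
The left piece maps (−∞, −2) onto (−∞, −4); the right piece maps [−2, ∞) onto [1, ∞).
The union (−∞, −4) ∪ [1, ∞) omits the interval between −4 and 1; in particular −4 has no preimage. So ψ is not surjective.
Because the two images are disjoint, no x < −2 has ψ(x) = ψ(−2), so we compute ψ⁻¹(−5): −5 lies in (−∞, −4), so solve 9x + 14 = −5: x = (−5 − 14)/9 = −19/9.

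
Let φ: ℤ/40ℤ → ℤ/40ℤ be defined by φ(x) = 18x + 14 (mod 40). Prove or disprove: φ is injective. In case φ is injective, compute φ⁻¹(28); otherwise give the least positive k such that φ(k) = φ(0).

20

We have gcd(18, 40) = 2 > 1. Taking u = 0 and v = 20: φ(0) = 14 and φ(20) = 18·20 + 14 = 374 ≡ 14 (mod 40).
So φ(0) = φ(20) while 0 ≠ 20, hence φ is not injective.
Since φ is not injective, we find the least positive k with φ(k) = φ(0): this means 18k ≡ 0 (mod 40), i.e. 40 ∣ 18k. Since gcd(18, 40) = 2, dividing through by 2 this holds exactly when 20 ∣ 9k, and as gcd(9, 20) = 1, exactly when 20 ∣ k.
The smallest positive such k is 20.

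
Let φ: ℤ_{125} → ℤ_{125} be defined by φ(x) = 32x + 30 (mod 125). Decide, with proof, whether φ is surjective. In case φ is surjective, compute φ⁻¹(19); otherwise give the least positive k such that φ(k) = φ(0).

Since gcd(32, 125) = 1, 32 is invertible modulo 125. Euclid's algorithm: 125 = 3·32 + 29, 32 = 1·29 + 3, 29 = 9·3 + 2, 3 = 1·2 + 1; back-substituting gives 1 = 43·32 − 11·125, so 32⁻¹ ≡ 43 (mod 125).
For any y ∈ ℤ_{125}, x = 43(y − 30) mod 125 satisfies φ(x) = 32·43(y − 30) + 30 ≡ y (since 32·43 ≡ 1 mod 125). So every y has a preimage.
Hence φ is surjective.
Since φ is surjective, we compute φ⁻¹(19): solve 32x + 30 ≡ 19 (mod 125), i.e. 32x ≡ 114 (mod 125).
Multiplying by 32⁻¹ = 43 gives x ≡ 43·114 = 4902 = 39·125 + 27 ≡ 27 (mod 125).
Check: φ(27) = 32·27 + 30 = 894 = 7·125 + 19 ≡ 19 (mod 125).

27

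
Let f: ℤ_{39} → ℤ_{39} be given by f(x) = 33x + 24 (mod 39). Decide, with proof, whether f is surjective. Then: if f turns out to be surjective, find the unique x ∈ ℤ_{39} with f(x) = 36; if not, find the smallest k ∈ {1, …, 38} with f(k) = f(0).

Since gcd(33, 39) = 3, we have 33x ≡ 0 (mod 3) for all x, so f(x) ≡ 0 (mod 3).
But 1 ≢ 0 (mod 3), so 1 ∈ ℤ_{39} has no preimage. So f is not surjective.
Since f is not surjective, we find the least positive k with f(k) = f(0): this means 33k ≡ 0 (mod 39), i.e. 39 ∣ 33k. Since gcd(33, 39) = 3, dividing through by 3 this holds exactly when 13 ∣ 11k, and as gcd(11, 13) = 1, exactly when 13 ∣ k.
The smallest positive such k is 13.

13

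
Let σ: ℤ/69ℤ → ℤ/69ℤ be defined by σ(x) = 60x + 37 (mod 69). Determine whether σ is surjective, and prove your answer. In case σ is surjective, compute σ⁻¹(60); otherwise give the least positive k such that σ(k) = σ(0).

Recall that σ is surjective if every y in the codomain equals σ(x) for some x in the domain.
Since gcd(60, 69) = 3, we have 60x ≡ 0 (mod 3) for all x, so σ(x) ≡ 1 (mod 3).
But 0 ≢ 1 (mod 3), so 0 ∈ ℤ/69ℤ has no preimage. Thus σ is not surjective.
Since σ is not surjective, we find the least positive k with σ(k) = σ(0): this means 60k ≡ 0 (mod 69), i.e. 69 ∣ 60k. Since gcd(60, 69) = 3, dividing through by 3 this holds exactly when 23 ∣ 20k, and as gcd(20, 23) = 1, exactly when 23 ∣ k.
The smallest positive such k is 23.

23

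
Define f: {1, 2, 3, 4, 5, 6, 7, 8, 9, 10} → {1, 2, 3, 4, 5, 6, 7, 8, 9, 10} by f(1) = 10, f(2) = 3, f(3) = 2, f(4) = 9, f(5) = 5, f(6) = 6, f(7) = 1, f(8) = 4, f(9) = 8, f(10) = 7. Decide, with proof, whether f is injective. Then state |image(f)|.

10

The values f(1), …, f(10) are 10, 3, 2, 9, 5, 6, 1, 4, 8, 7 — all distinct.
So f(a) = f(b) only when a = b, and f is injective.
The image of f is {1, 2, 3, 4, 5, 6, 7, 8, 9, 10}, which has 10 elements.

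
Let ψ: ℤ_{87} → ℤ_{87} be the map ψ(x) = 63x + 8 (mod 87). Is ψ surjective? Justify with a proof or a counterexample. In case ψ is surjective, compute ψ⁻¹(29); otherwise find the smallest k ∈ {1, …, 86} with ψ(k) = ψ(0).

Since gcd(63, 87) = 3, we have 63x ≡ 0 (mod 3) for all x, so ψ(x) ≡ 2 (mod 3).
But 0 ≢ 2 (mod 3), so 0 ∈ ℤ_{87} has no preimage. Thus ψ is not surjective.
Since ψ is not surjective, we find the least positive k with ψ(k) = ψ(0): this means 63k ≡ 0 (mod 87), i.e. 87 ∣ 63k. Since gcd(63, 87) = 3, dividing through by 3 this holds exactly when 29 ∣ 21k, and as gcd(21, 29) = 1, exactly when 29 ∣ k.
The smallest positive such k is 29.

29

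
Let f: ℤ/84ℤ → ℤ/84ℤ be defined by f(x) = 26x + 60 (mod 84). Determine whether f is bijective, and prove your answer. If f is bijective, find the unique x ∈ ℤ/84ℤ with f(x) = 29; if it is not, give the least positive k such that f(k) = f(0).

We have gcd(26, 84) = 2 > 1. Taking a = 0 and b = 42: f(0) = 60 and f(42) = 26·42 + 60 = 1152 ≡ 60 (mod 84).
So f(0) = f(42) while 0 ≠ 42, therefore f is not injective, hence not bijective.
Since f is not bijective, we find the least positive k with f(k) = f(0): this means 26k ≡ 0 (mod 84), i.e. 84 ∣ 26k. Since gcd(26, 84) = 2, dividing through by 2 this holds exactly when 42 ∣ 13k, and as gcd(13, 42) = 1, exactly when 42 ∣ k.
The smallest positive such k is 42.

42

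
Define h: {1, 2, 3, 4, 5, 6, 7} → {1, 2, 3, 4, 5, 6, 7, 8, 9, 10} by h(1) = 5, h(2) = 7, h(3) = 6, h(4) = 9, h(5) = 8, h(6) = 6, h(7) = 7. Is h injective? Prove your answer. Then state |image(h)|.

5

h(3) = 6 = h(6) with 3 ≠ 6, so h is not injective.
The image of h is {5, 6, 7, 8, 9}, which has 5 elements.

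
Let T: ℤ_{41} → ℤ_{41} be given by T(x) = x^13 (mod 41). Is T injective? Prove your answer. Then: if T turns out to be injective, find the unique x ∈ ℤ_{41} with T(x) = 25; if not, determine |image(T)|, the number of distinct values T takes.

31

Since 41 is prime, the nonzero elements of ℤ_{41} form a cyclic group of order 40.
As gcd(13, 40) = 1, raising to the 13th power is a bijection on this group: if x_1^13 ≡ x_2^13 then (x_1x_2^{−1})^13 = 1, and the only element of order dividing gcd(13, 40) = 1 is 1, so x_1 = x_2.
With T(0) = 0 this makes T injective on all of ℤ_{41}, hence bijective (finite equal-size domain and codomain). In particular T is injective.
Since T is injective, we find the preimage of 25. The inverse of x ↦ x^13 on (ℤ_{41})^× is x ↦ x^37, because 13·37 = 481 = 12·40 + 1 ≡ 1 (mod 40) and x^{40} = 1 for x ≠ 0 (Fermat). So T⁻¹(25) = 25^37 mod 41.
Repeated squaring mod 41: 25^1 ≡ 25, 25^2 ≡ 25² = 625 ≡ 10, 25^4 ≡ 10² = 100 ≡ 18, 25^8 ≡ 18² = 324 ≡ 37, 25^16 ≡ 37² = 1369 ≡ 16, 25^32 ≡ 16² = 256 ≡ 10. Since 37 = 32 + 4 + 1, 25^37 ≡ 10·18·25: 10·18 = 180 ≡ 16, then 16·25 = 400 ≡ 31. So 25^37 ≡ 31 (mod 41).
Hence T⁻¹(25) = 31.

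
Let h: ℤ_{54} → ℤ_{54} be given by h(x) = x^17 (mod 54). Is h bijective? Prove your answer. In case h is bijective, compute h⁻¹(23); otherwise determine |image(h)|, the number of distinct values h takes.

h(0) = 0^17 = 0.
h(6): Repeated squaring mod 54: 6^1 ≡ 6, 6^2 ≡ 6² = 36, 6^4 ≡ 36² = 1296 ≡ 0, 6^8 ≡ 0² = 0, 6^16 ≡ 0² = 0. Since 17 = 16 + 1, 6^17 ≡ 0·6: 0·6 = 0. So 6^17 ≡ 0 (mod 54).
So h(0) = h(6) = 0 while 0 ≠ 6, therefore h is not injective, hence not bijective.
Since h is not bijective, we determine |image(h)|. Computing x^17 mod 54 for each x (by repeated squaring, reducing mod 54 at every step), the values h(0), h(1), …, h(53) are: 0, 1, 14, 27, 34, 11, 0, 31, 44, 27, 46, 5, 0, 25, 2, 27, 22, 35, 0, 37, 50, 27, 16, 47, 0, 13, 26, 27, 28, 41, 0, 7, 38, 27, 4, 17, 0, 19, 32, 27, 52, 29, 0, 49, 8, 27, 10, 23, 0, 43, 20, 27, 40, 53.
The distinct values are {0, 1, 2, 4, 5, 7, 8, 10, 11, 13, 14, 16, 17, 19, 20, 22, 23, 25, 26, 27, 28, 29, 31, 32, 34, 35, 37, 38, 40, 41, 43, 44, 46, 47, 49, 50, 52, 53}; there are 38 of them.

38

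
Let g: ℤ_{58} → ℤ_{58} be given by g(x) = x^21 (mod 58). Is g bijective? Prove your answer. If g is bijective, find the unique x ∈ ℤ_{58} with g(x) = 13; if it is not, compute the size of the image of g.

10

g(4): Repeated squaring mod 58: 4^1 ≡ 4, 4^2 ≡ 4² = 16, 4^4 ≡ 16² = 256 ≡ 24, 4^8 ≡ 24² = 576 ≡ 54, 4^16 ≡ 54² = 2916 ≡ 16. Since 21 = 16 + 4 + 1, 4^21 ≡ 16·24·4: 16·24 = 384 ≡ 36, then 36·4 = 144 ≡ 28. So 4^21 ≡ 28 (mod 58).
g(6): Repeated squaring mod 58: 6^1 ≡ 6, 6^2 ≡ 6² = 36, 6^4 ≡ 36² = 1296 ≡ 20, 6^8 ≡ 20² = 400 ≡ 52, 6^16 ≡ 52² = 2704 ≡ 36. Since 21 = 16 + 4 + 1, 6^21 ≡ 36·20·6: 36·20 = 720 ≡ 24, then 24·6 = 144 ≡ 28. So 6^21 ≡ 28 (mod 58).
So g(4) = g(6) = 28 while 4 ≠ 6, therefore g is not injective, hence not bijective.
Since g is not bijective, we determine |image(g)|. Computing x^21 mod 58 for each x (by repeated squaring, reducing mod 58 at every step), the values g(0), g(1), …, g(57) are: 0, 1, 46, 17, 28, 57, 28, 1, 12, 57, 12, 17, 12, 57, 46, 41, 30, 17, 12, 17, 30, 17, 28, 1, 30, 1, 12, 41, 28, 29, 30, 17, 46, 57, 28, 57, 30, 41, 28, 41, 46, 41, 28, 17, 12, 1, 46, 41, 46, 1, 46, 57, 30, 1, 30, 41, 12, 57.
The distinct values are {0, 1, 12, 17, 28, 29, 30, 41, 46, 57}; there are 10 of them.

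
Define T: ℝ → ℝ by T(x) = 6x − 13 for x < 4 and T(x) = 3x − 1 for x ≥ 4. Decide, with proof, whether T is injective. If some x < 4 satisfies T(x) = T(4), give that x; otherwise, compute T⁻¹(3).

8/3

Both pieces are strictly increasing (slopes 6 and 3), so each is injective on its own interval.
The left piece maps (−∞, 4) onto (−∞, 11); the right piece maps [4, ∞) onto [11, ∞).
These images are disjoint, so no value is attained by both pieces. So T is injective.
Because the two images are disjoint, no x < 4 has T(x) = T(4), so we compute T⁻¹(3): 3 lies in (−∞, 11), so solve 6x − 13 = 3: x = (3 + 13)/6 = 8/3.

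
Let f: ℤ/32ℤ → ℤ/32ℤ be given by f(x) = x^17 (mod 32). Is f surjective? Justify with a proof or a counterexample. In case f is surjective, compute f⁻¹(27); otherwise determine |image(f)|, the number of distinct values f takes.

17

f(0) = 0^17 = 0.
f(2): Repeated squaring mod 32: 2^1 ≡ 2, 2^2 ≡ 2² = 4, 2^4 ≡ 4² = 16, 2^8 ≡ 16² = 256 ≡ 0, 2^16 ≡ 0² = 0. Since 17 = 16 + 1, 2^17 ≡ 0·2: 0·2 = 0. So 2^17 ≡ 0 (mod 32).
So f(0) = f(2) = 0 while 0 ≠ 2, thus f is not injective.
A non-injective map from the 32-element set ℤ/32ℤ to itself takes at most 31 distinct values, so it cannot be surjective. So f is not surjective.
Since f is not surjective, we determine |image(f)|. Computing x^17 mod 32 for each x (by repeated squaring, reducing mod 32 at every step), the values f(0), f(1), …, f(31) are: 0, 1, 0, 3, 0, 5, 0, 7, 0, 9, 0, 11, 0, 13, 0, 15, 0, 17, 0, 19, 0, 21, 0, 23, 0, 25, 0, 27, 0, 29, 0, 31.
The distinct values are {0, 1, 3, 5, 7, 9, 11, 13, 15, 17, 19, 21, 23, 25, 27, 29, 31}; there are 17 of them.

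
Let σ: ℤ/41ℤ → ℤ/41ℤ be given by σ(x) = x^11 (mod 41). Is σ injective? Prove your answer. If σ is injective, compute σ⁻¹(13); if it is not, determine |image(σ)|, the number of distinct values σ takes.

35

Since 41 is prime, the nonzero elements of ℤ/41ℤ form a cyclic group of order 40.
As gcd(11, 40) = 1, raising to the 11th power is a bijection on this group: if s^11 ≡ t^11 then (st^{−1})^11 = 1, and the only element of order dividing gcd(11, 40) = 1 is 1, so s = t.
With σ(0) = 0 this makes σ injective on all of ℤ/41ℤ, hence bijective (finite equal-size domain and codomain). In particular σ is injective.
Since σ is injective, we find the preimage of 13. The inverse of x ↦ x^11 on (ℤ/41ℤ)^× is x ↦ x^11, because 11·11 = 121 = 3·40 + 1 ≡ 1 (mod 40) and x^{40} = 1 for x ≠ 0 (Fermat). So σ⁻¹(13) = 13^11 mod 41.
Repeated squaring mod 41: 13^1 ≡ 13, 13^2 ≡ 13² = 169 ≡ 5, 13^4 ≡ 5² = 25, 13^8 ≡ 25² = 625 ≡ 10. Since 11 = 8 + 2 + 1, 13^11 ≡ 10·5·13: 10·5 = 50 ≡ 9, then 9·13 = 117 ≡ 35. So 13^11 ≡ 35 (mod 41).
Hence σ⁻¹(13) = 35.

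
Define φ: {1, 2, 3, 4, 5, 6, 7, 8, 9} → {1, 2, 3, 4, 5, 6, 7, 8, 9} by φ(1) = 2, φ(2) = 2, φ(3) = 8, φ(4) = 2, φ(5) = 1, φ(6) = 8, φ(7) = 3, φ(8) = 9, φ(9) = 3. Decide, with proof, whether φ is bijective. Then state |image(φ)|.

φ(1) = 2 = φ(2) with 1 ≠ 2, so φ is not injective, hence not bijective.
The image of φ is {1, 2, 3, 8, 9}, which has 5 elements.

5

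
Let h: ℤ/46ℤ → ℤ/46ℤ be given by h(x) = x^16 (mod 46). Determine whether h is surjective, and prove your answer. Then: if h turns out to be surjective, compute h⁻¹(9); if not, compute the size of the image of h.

24

h(22): Repeated squaring mod 46: 22^1 ≡ 22, 22^2 ≡ 22² = 484 ≡ 24, 22^4 ≡ 24² = 576 ≡ 24, 22^8 ≡ 24² = 576 ≡ 24, 22^16 ≡ 24² = 576 ≡ 24. So 22^16 ≡ 24 (mod 46).
h(24): Repeated squaring mod 46: 24^1 ≡ 24, 24^2 ≡ 24² = 576 ≡ 24, 24^4 ≡ 24² = 576 ≡ 24, 24^8 ≡ 24² = 576 ≡ 24, 24^16 ≡ 24² = 576 ≡ 24. So 24^16 ≡ 24 (mod 46).
So h(22) = h(24) = 24 while 22 ≠ 24, so h is not injective.
A non-injective map from the 46-element set ℤ/46ℤ to itself takes at most 45 distinct values, so it cannot be surjective. So h is not surjective.
Since h is not surjective, we determine |image(h)|. Computing x^16 mod 46 for each x (by repeated squaring, reducing mod 46 at every step), the values h(0), h(1), …, h(45) are: 0, 1, 32, 13, 12, 3, 2, 29, 16, 31, 4, 41, 18, 27, 8, 39, 6, 25, 26, 35, 36, 9, 24, 23, 24, 9, 36, 35, 26, 25, 6, 39, 8, 27, 18, 41, 4, 31, 16, 29, 2, 3, 12, 13, 32, 1.
The distinct values are {0, 1, 2, 3, 4, 6, 8, 9, 12, 13, 16, 18, 23, 24, 25, 26, 27, 29, 31, 32, 35, 36, 39, 41}; there are 24 of them.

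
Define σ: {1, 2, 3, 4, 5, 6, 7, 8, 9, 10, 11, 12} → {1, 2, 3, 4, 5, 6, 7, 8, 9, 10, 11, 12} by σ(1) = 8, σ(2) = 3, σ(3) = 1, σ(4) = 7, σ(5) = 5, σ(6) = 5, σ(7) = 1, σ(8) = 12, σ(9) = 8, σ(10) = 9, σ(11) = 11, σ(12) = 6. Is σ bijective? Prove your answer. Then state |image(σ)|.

σ(5) = 5 = σ(6) with 5 ≠ 6, so σ is not injective, hence not bijective.
The image of σ is {1, 3, 5, 6, 7, 8, 9, 11, 12}, which has 9 elements.

9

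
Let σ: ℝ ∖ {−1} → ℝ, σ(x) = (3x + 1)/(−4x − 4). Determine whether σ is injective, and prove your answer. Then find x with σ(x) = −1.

-3

Suppose σ(s) = σ(t). Cross-multiplying: (3s + 1)(−4t − 4) = (3t + 1)(−4s − 4).
Expanding both sides and cancelling the symmetric terms leaves −8·(s − t) = 0. Since −8 ≠ 0, s = t. Therefore σ is injective.
Solving σ(x) = −1: cross-multiplying gives 3x + 1 = −1(−4x − 4), which rearranges to −1x = 3, so x = −3.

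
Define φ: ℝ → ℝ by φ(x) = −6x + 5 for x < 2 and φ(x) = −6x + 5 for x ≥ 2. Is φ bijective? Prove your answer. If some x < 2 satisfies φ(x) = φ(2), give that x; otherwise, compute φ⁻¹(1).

2/3

Both pieces are strictly decreasing (slopes −6 and −6), so each is injective on its own interval.
The left piece maps (−∞, 2) onto (−7, ∞); the right piece maps [2, ∞) onto (−∞, −7].
Since −7 = −7, the images partition ℝ: φ is injective and surjective, hence bijective.
Because the two images are disjoint, no x < 2 has φ(x) = φ(2), so we compute φ⁻¹(1): 1 lies in (−7, ∞), so solve −6x + 5 = 1: x = (1 − 5)/(−6) = 2/3.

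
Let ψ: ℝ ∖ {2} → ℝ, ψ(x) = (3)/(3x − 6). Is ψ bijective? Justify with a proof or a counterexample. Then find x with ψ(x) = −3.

5/3

If ψ(x) = 0, cross-multiplying gives 3(3) = 0(3x − 6), which simplifies to 9 = 0 — false.  So 0 has no preimage and ψ is not surjective.
Hence ψ is not bijective.
Solving ψ(x) = −3: cross-multiplying gives 3 = −3(3x − 6), which rearranges to 9x = 15, so x = 5/3.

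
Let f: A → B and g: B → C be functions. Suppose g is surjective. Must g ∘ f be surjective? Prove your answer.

No. Take A = {0}, B = C = {0, 1, 2, 3}, f(0) = 0, and g = identity (surjective).
Then (g ∘ f)(0) = 0, and 3 ∈ C has no preimage under g ∘ f, so g ∘ f is not surjective.

not surjective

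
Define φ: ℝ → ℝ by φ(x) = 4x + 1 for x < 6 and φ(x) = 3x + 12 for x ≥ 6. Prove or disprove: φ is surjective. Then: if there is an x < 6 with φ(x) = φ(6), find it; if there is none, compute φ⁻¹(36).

Both pieces are strictly increasing (slopes 4 and 3), so each is injective on its own interval.
The left piece maps (−∞, 6) onto (−∞, 25); the right piece maps [6, ∞) onto [30, ∞).
The union (−∞, 25) ∪ [30, ∞) omits the interval between 25 and 30; in particular 25 has no preimage. So φ is not surjective.
Because the two images are disjoint, no x < 6 has φ(x) = φ(6), so we compute φ⁻¹(36): 36 lies in [30, ∞), so solve 3x + 12 = 36: x = (36 − 12)/3 = 8.

8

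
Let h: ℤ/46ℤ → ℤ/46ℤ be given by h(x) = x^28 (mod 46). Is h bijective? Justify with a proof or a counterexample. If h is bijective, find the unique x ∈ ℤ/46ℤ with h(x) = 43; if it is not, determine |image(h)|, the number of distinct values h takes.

h(22): Repeated squaring mod 46: 22^1 ≡ 22, 22^2 ≡ 22² = 484 ≡ 24, 22^4 ≡ 24² = 576 ≡ 24, 22^8 ≡ 24² = 576 ≡ 24, 22^16 ≡ 24² = 576 ≡ 24. Since 28 = 16 + 8 + 4, 22^28 ≡ 24·24·24: 24·24 = 576 ≡ 24, then 24·24 = 576 ≡ 24. So 22^28 ≡ 24 (mod 46).
h(24): Repeated squaring mod 46: 24^1 ≡ 24, 24^2 ≡ 24² = 576 ≡ 24, 24^4 ≡ 24² = 576 ≡ 24, 24^8 ≡ 24² = 576 ≡ 24, 24^16 ≡ 24² = 576 ≡ 24. Since 28 = 16 + 8 + 4, 24^28 ≡ 24·24·24: 24·24 = 576 ≡ 24, then 24·24 = 576 ≡ 24. So 24^28 ≡ 24 (mod 46).
So h(22) = h(24) = 24 while 22 ≠ 24, therefore h is not injective, hence not bijective.
Since h is not bijective, we determine |image(h)|. Computing x^28 mod 46 for each x (by repeated squaring, reducing mod 46 at every step), the values h(0), h(1), …, h(45) are: 0, 1, 18, 39, 2, 31, 12, 27, 36, 3, 6, 9, 32, 29, 26, 13, 4, 35, 8, 25, 16, 41, 24, 23, 24, 41, 16, 25, 8, 35, 4, 13, 26, 29, 32, 9, 6, 3, 36, 27, 12, 31, 2, 39, 18, 1.
The distinct values are {0, 1, 2, 3, 4, 6, 8, 9, 12, 13, 16, 18, 23, 24, 25, 26, 27, 29, 31, 32, 35, 36, 39, 41}; there are 24 of them.

24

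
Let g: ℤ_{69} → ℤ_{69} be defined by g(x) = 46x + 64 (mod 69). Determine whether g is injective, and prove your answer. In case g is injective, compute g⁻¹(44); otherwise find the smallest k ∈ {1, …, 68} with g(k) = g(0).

3

Recall that g is injective when g(s) = g(t) forces s = t.
We have gcd(46, 69) = 23 > 1. Taking s = 0 and t = 3: g(0) = 64 and g(3) = 46·3 + 64 = 202 ≡ 64 (mod 69).
So g(0) = g(3) while 0 ≠ 3, thus g is not injective.
Since g is not injective, we find the least positive k with g(k) = g(0): this means 46k ≡ 0 (mod 69), i.e. 69 ∣ 46k. Since gcd(46, 69) = 23, dividing through by 23 this holds exactly when 3 ∣ 2k, and as gcd(2, 3) = 1, exactly when 3 ∣ k.
The smallest positive such k is 3.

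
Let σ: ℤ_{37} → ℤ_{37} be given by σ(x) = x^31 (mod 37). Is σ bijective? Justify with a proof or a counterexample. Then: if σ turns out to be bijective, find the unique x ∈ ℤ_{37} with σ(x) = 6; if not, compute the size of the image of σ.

Since 37 is prime, the nonzero elements of ℤ_{37} form a cyclic group of order 36.
As gcd(31, 36) = 1, raising to the 31st power is a bijection on this group: if s^31 ≡ t^31 then (st^{−1})^31 = 1, and the only element of order dividing gcd(31, 36) = 1 is 1, so s = t.
With σ(0) = 0 this makes σ injective on all of ℤ_{37}, hence bijective (finite equal-size domain and codomain). In particular σ is bijective.
Since σ is bijective, we find the preimage of 6. The inverse of x ↦ x^31 on (ℤ_{37})^× is x ↦ x^7, because 31·7 = 217 = 6·36 + 1 ≡ 1 (mod 36) and x^{36} = 1 for x ≠ 0 (Fermat). So σ⁻¹(6) = 6^7 mod 37.
Repeated squaring mod 37: 6^1 ≡ 6, 6^2 ≡ 6² = 36, 6^4 ≡ 36² = 1296 ≡ 1. Since 7 = 4 + 2 + 1, 6^7 ≡ 1·36·6: 1·36 = 36, then 36·6 = 216 ≡ 31. So 6^7 ≡ 31 (mod 37).
Hence σ⁻¹(6) = 31.

31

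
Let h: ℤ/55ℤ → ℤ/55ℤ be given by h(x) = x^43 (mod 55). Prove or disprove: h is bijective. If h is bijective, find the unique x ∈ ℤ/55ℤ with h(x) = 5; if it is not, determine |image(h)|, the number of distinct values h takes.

25

Computing x^43 mod 55 for each x (by repeated squaring, reducing mod 55 at every step), the values h(0), h(1), …, h(54) are: 0, 1, 8, 27, 9, 15, 51, 13, 17, 14, 10, 11, 23, 52, 49, 20, 26, 18, 2, 39, 25, 21, 33, 12, 19, 5, 31, 48, 7, 24, 50, 36, 43, 22, 34, 30, 16, 53, 37, 29, 35, 6, 3, 32, 44, 45, 41, 38, 42, 4, 40, 46, 28, 47, 54.
Every element of ℤ/55ℤ appears exactly once in this list, so h is a bijection, and in particular bijective.
Since h is bijective, we read off the preimage of 5 from the same table: h(25) = 5, so h⁻¹(5) = 25.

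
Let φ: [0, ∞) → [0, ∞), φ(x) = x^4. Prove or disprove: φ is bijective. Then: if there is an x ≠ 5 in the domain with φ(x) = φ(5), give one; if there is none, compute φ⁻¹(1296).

On [0, ∞), x ↦ x^4 is strictly increasing (injective) and for any y ∈ [0, ∞) the 4th root y^{1/4} lies in [0, ∞) (surjective). So φ is bijective.
Since x ↦ x^4 is strictly increasing on [0, ∞), it is injective there, so no x ≠ 5 in the domain has φ(x) = φ(5). We therefore compute φ⁻¹(1296) = 1296^{1/4} = 6 (indeed 6^4 = 1296).

6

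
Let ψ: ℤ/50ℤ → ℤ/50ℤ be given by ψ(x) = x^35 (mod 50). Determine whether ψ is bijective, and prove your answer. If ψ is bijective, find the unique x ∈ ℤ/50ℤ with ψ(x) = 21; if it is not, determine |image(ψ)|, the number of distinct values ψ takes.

ψ(0) = 0^35 = 0.
ψ(10): Repeated squaring mod 50: 10^1 ≡ 10, 10^2 ≡ 10² = 100 ≡ 0, 10^4 ≡ 0² = 0, 10^8 ≡ 0² = 0, 10^16 ≡ 0² = 0, 10^32 ≡ 0² = 0. Since 35 = 32 + 2 + 1, 10^35 ≡ 0·0·10: 0·0 = 0, then 0·10 = 0. So 10^35 ≡ 0 (mod 50).
So ψ(0) = ψ(10) = 0 while 0 ≠ 10, therefore ψ is not injective, hence not bijective.
Since ψ is not bijective, we determine |image(ψ)|. Computing x^35 mod 50 for each x (by repeated squaring, reducing mod 50 at every step), the values ψ(0), ψ(1), …, ψ(49) are: 0, 1, 18, 7, 24, 25, 26, 43, 32, 49, 0, 1, 18, 7, 24, 25, 26, 43, 32, 49, 0, 1, 18, 7, 24, 25, 26, 43, 32, 49, 0, 1, 18, 7, 24, 25, 26, 43, 32, 49, 0, 1, 18, 7, 24, 25, 26, 43, 32, 49.
The distinct values are {0, 1, 7, 18, 24, 25, 26, 32, 43, 49}; there are 10 of them.

10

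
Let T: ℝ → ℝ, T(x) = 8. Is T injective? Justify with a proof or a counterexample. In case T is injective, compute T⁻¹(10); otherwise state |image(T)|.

Recall: T is injective if T(u) = T(v) implies u = v.
T(0) = 8 = T(1) with 0 ≠ 1, so T is not injective.
Since T is not injective, we state |image(T)|: the image of T is {8}, which has 1 element.

1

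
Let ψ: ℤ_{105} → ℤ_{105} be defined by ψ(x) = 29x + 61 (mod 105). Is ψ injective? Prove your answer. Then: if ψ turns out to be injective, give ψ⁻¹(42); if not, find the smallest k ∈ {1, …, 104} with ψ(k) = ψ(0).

Suppose ψ(s) = ψ(t) in ℤ_{105}. Then 29s + 61 ≡ 29t + 61 (mod 105), so 29(s − t) ≡ 0 (mod 105).
Since gcd(29, 105) = 1, 29 is invertible modulo 105, therefore s − t ≡ 0 (mod 105), i.e. s = t.
Hence ψ is injective.
We now compute 29⁻¹ mod 105 explicitly. Euclid's algorithm: 105 = 3·29 + 18, 29 = 1·18 + 11, 18 = 1·11 + 7, 11 = 1·7 + 4, 7 = 1·4 + 3, 4 = 1·3 + 1; back-substituting gives 1 = 29·29 − 8·105, so 29⁻¹ ≡ 29 (mod 105).
Since ψ is injective, we compute ψ⁻¹(42): solve 29x + 61 ≡ 42 (mod 105), i.e. 29x ≡ 86 (mod 105).
Multiplying by 29⁻¹ = 29 gives x ≡ 29·86 = 2494 = 23·105 + 79 ≡ 79 (mod 105).
Check: ψ(79) = 29·79 + 61 = 2352 = 22·105 + 42 ≡ 42 (mod 105).

79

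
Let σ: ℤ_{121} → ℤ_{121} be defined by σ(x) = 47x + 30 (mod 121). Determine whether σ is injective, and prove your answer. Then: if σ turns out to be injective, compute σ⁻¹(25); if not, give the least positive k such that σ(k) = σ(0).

90

Recall: injectivity means: for all x_1, x_2 in the domain, σ(x_1) = σ(x_2) implies x_1 = x_2.
Suppose σ(x_1) = σ(x_2) in ℤ_{121}. Then 47x_1 + 30 ≡ 47x_2 + 30 (mod 121), therefore 47(x_1 − x_2) ≡ 0 (mod 121).
Since gcd(47, 121) = 1, 47 is invertible modulo 121, hence x_1 − x_2 ≡ 0 (mod 121), i.e. x_1 = x_2.
So σ is injective.
We now compute 47⁻¹ mod 121 explicitly. Euclid's algorithm: 121 = 2·47 + 27, 47 = 1·27 + 20, 27 = 1·20 + 7, 20 = 2·7 + 6, 7 = 1·6 + 1; back-substituting gives 1 = 103·47 − 40·121, so 47⁻¹ ≡ 103 (mod 121).
Since σ is injective, we compute σ⁻¹(25): solve 47x + 30 ≡ 25 (mod 121), i.e. 47x ≡ 116 (mod 121).
Multiplying by 47⁻¹ = 103 gives x ≡ 103·116 = 11948 = 98·121 + 90 ≡ 90 (mod 121).
Check: σ(90) = 47·90 + 30 = 4260 = 35·121 + 25 ≡ 25 (mod 121).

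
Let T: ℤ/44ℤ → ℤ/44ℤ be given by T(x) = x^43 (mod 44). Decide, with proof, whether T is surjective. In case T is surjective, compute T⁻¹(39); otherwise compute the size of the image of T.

T(0) = 0^43 = 0.
T(22): Repeated squaring mod 44: 22^1 ≡ 22, 22^2 ≡ 22² = 484 ≡ 0, 22^4 ≡ 0² = 0, 22^8 ≡ 0² = 0, 22^16 ≡ 0² = 0, 22^32 ≡ 0² = 0. Since 43 = 32 + 8 + 2 + 1, 22^43 ≡ 0·0·0·22: 0·0 = 0, then 0·0 = 0, then 0·22 = 0. So 22^43 ≡ 0 (mod 44).
So T(0) = T(22) = 0 while 0 ≠ 22, hence T is not injective.
A non-injective map from the 44-element set ℤ/44ℤ to itself takes at most 43 distinct values, so it cannot be surjective. Therefore T is not surjective.
Since T is not surjective, we determine |image(T)|. Computing x^43 mod 44 for each x (by repeated squaring, reducing mod 44 at every step), the values T(0), T(1), …, T(43) are: 0, 1, 8, 27, 20, 37, 40, 35, 28, 25, 32, 11, 12, 41, 16, 31, 4, 29, 24, 39, 36, 21, 0, 23, 8, 5, 20, 15, 40, 13, 28, 3, 32, 33, 12, 19, 16, 9, 4, 7, 24, 17, 36, 43.
The distinct values are {0, 1, 3, 4, 5, 7, 8, 9, 11, 12, 13, 15, 16, 17, 19, 20, 21, 23, 24, 25, 27, 28, 29, 31, 32, 33, 35, 36, 37, 39, 40, 41, 43}; there are 33 of them.

33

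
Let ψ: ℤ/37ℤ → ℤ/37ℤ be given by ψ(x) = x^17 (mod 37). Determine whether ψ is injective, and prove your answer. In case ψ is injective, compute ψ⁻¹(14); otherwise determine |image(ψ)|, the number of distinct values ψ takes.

Since 37 is prime, the nonzero elements of ℤ/37ℤ form a cyclic group of order 36.
As gcd(17, 36) = 1, raising to the 17th power is a bijection on this group: if s^17 ≡ t^17 then (st^{−1})^17 = 1, and the only element of order dividing gcd(17, 36) = 1 is 1, so s = t.
With ψ(0) = 0 this makes ψ injective on all of ℤ/37ℤ, hence bijective (finite equal-size domain and codomain). In particular ψ is injective.
Since ψ is injective, we find the preimage of 14. The inverse of x ↦ x^17 on (ℤ/37ℤ)^× is x ↦ x^17, because 17·17 = 289 = 8·36 + 1 ≡ 1 (mod 36) and x^{36} = 1 for x ≠ 0 (Fermat). So ψ⁻¹(14) = 14^17 mod 37.
Repeated squaring mod 37: 14^1 ≡ 14, 14^2 ≡ 14² = 196 ≡ 11, 14^4 ≡ 11² = 121 ≡ 10, 14^8 ≡ 10² = 100 ≡ 26, 14^16 ≡ 26² = 676 ≡ 10. Since 17 = 16 + 1, 14^17 ≡ 10·14: 10·14 = 140 ≡ 29. So 14^17 ≡ 29 (mod 37).
Hence ψ⁻¹(14) = 29.

29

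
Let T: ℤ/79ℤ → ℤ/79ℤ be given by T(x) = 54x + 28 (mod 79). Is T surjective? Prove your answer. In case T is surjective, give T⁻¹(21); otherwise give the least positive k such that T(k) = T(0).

Since gcd(54, 79) = 1, 54 is invertible modulo 79. Euclid's algorithm: 79 = 1·54 + 25, 54 = 2·25 + 4, 25 = 6·4 + 1; back-substituting gives 1 = 60·54 − 41·79, so 54⁻¹ ≡ 60 (mod 79).
Then y ↦ 60(y − 28) is a two-sided inverse to T, so every y ∈ ℤ/79ℤ has a preimage.
Therefore T is surjective.
Since T is surjective, we find T⁻¹(21): we need 54x ≡ 21 − 28 ≡ 72 (mod 79). Using 54⁻¹ = 60: x ≡ 60·72 = 4320 = 54·79 + 54, so x = 54.
Check: T(54) = 54·54 + 28 = 2944 = 37·79 + 21 ≡ 21 (mod 79).

54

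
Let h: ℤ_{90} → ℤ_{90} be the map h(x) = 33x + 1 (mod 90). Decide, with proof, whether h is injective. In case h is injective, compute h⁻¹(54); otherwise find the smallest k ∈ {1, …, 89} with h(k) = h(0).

By definition, injectivity means: for all u, v in the domain, h(u) = h(v) implies u = v.
We have gcd(33, 90) = 3 > 1. Taking u = 0 and v = 30: h(0) = 1 and h(30) = 33·30 + 1 = 991 ≡ 1 (mod 90).
So h(0) = h(30) while 0 ≠ 30, thus h is not injective.
Since h is not injective, we find the least positive k with h(k) = h(0): this means 33k ≡ 0 (mod 90), i.e. 90 ∣ 33k. Since gcd(33, 90) = 3, dividing through by 3 this holds exactly when 30 ∣ 11k, and as gcd(11, 30) = 1, exactly when 30 ∣ k.
The smallest positive such k is 30.

30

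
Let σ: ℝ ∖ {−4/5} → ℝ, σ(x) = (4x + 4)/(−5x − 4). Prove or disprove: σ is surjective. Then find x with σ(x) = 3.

-16/19

If σ(x) = −4/5, cross-multiplying gives −5(4x + 4) = 4(−5x − 4), which simplifies to −20 = −16 — false.  So −4/5 has no preimage and σ is not surjective.
Solving σ(x) = 3: cross-multiplying gives 4x + 4 = 3(−5x − 4), which rearranges to 19x = −16, so x = −16/19.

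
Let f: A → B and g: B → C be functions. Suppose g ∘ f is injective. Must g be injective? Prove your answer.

No. Take A = {1, 2}, B = {1, 2, 3, 4}, C = {1, 2, 3, 4}, f(a) = a for each a ∈ A, and g(b) = 3 if b ∈ {3, 4} else g(b) = b.
Then g ∘ f = f is injective (A ⊂ B and f is the inclusion), but g(3) = g(4) = 3 with 3 ≠ 4, so g is not injective.

not injective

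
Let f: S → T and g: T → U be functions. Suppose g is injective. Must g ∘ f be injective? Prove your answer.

not injective

No. Take S = {1, 2}, T = U = {1, 2}, f(1) = f(2) = 1, and g = identity (injective).
Then (g ∘ f)(1) = (g ∘ f)(2) = 1 with 1 ≠ 2, so g ∘ f is not injective.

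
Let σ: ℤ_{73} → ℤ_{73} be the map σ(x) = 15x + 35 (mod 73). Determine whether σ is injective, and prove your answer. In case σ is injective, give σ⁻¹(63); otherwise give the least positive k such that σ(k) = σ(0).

Suppose σ(x_1) = σ(x_2) in ℤ_{73}. Then 15x_1 + 35 ≡ 15x_2 + 35 (mod 73), so 15(x_1 − x_2) ≡ 0 (mod 73).
Since gcd(15, 73) = 1, 15 is invertible modulo 73, hence x_1 − x_2 ≡ 0 (mod 73), i.e. x_1 = x_2.
So σ is injective.
We now compute 15⁻¹ mod 73 explicitly. Euclid's algorithm: 73 = 4·15 + 13, 15 = 1·13 + 2, 13 = 6·2 + 1; back-substituting gives 1 = 39·15 − 8·73, so 15⁻¹ ≡ 39 (mod 73).
Since σ is injective, we find σ⁻¹(63): we need 15x ≡ 63 − 35 ≡ 28 (mod 73). Using 15⁻¹ = 39: x ≡ 39·28 = 1092 = 14·73 + 70, so x = 70.
Check: σ(70) = 15·70 + 35 = 1085 = 14·73 + 63 ≡ 63 (mod 73).

70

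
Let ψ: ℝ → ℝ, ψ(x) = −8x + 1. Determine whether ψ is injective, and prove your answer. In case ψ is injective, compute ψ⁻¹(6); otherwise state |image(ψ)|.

-5/8

Recall: ψ is injective when ψ(a) = ψ(b) forces a = b.
Suppose ψ(a) = ψ(b). Then −8a + 1 = −8b + 1, therefore −8a = −8b, therefore a = b.
Thus ψ is injective.
Since ψ is injective, we compute ψ⁻¹(6) = (6 − 1)/(−8) = −5/8.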